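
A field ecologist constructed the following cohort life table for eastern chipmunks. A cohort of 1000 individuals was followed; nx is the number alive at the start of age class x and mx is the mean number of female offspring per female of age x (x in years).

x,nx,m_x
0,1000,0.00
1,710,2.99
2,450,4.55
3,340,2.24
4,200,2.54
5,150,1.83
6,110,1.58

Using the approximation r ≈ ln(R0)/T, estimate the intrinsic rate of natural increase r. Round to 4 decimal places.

lx = nx/n0 = nx/1000: 1, 0.71, 0.45, 0.34, 0.2, 0.15, 0.11
R0 = Σ lx·mx = 0 + 2.1229 + 2.0475 + 0.7616 + 0.508 + 0.2745 + 0.1738 = 5.8883
Σ x·lx·mx = 12.95; T = 12.95/5.8883 = 2.19928…
r ≈ ln(R0)/T = ln(5.8883)/2.19928… = 0.806159… → 0.8062

0.8062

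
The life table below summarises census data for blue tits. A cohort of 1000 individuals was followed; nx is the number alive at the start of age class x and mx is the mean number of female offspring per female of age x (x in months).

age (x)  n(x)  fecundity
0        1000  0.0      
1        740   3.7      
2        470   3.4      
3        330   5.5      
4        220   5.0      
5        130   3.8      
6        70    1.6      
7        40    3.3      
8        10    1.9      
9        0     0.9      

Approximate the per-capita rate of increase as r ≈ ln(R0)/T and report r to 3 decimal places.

lx = nx/n0 = nx/1000: 1, 0.74, 0.47, 0.33, 0.22, 0.13, 0.07, 0.04, 0.01, 0
R0 = Σ lx·mx = 0 + 2.738 + 1.598 + 1.815 + 1.1 + 0.494 + 0.112 + 0.132 + 0.019 + 0 = 8.008
Σ x·lx·mx = 19.997; T = 19.997/8.008 = 2.49713…
r ≈ ln(R0)/T = ln(8.008)/2.49713… = 0.83313… → 0.833

0.833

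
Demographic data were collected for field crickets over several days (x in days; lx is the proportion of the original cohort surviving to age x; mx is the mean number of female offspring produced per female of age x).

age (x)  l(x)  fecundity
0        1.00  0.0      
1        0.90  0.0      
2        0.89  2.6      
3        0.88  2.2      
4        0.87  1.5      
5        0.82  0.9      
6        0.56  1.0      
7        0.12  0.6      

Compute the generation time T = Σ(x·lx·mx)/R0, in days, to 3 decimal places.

3.352

lx·mx: 0, 0, 2.314, 1.936, 1.305, 0.738, 0.56, 0.072 → R0 = 6.925
x·lx·mx: 0, 0, 4.628, 5.808, 5.22, 3.69, 3.36, 0.504 → Σ = 23.21
T = 23.21 / 6.925 = 3.351625… → 3.352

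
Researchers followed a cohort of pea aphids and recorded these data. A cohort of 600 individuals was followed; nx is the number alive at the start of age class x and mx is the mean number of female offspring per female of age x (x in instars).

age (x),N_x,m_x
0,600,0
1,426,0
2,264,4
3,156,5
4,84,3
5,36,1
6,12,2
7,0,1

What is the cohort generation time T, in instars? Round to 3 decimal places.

lx = nx/n0 = nx/600: 1, 0.71, 0.44, 0.26, 0.14, 0.06, 0.02, 0
lx·mx: 0, 0, 1.76, 1.3, 0.42, 0.06, 0.04, 0 → R0 = 3.58
x·lx·mx: 0, 0, 3.52, 3.9, 1.68, 0.3, 0.24, 0 → Σ = 9.64
T = 9.64 / 3.58 = 2.692737… → 2.693

2.693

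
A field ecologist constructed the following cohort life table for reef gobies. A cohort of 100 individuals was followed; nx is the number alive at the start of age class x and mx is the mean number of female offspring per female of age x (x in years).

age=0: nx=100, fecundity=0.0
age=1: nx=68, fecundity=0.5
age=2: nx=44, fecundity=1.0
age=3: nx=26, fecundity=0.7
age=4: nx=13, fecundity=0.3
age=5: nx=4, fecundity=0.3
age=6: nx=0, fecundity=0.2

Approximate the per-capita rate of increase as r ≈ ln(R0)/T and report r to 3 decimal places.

lx = nx/n0 = nx/100: 1, 0.68, 0.44, 0.26, 0.13, 0.04, 0
R0 = Σ lx·mx = 0 + 0.34 + 0.44 + 0.182 + 0.039 + 0.012 + 0 = 1.013
Σ x·lx·mx = 1.982; T = 1.982/1.013 = 1.95656…
r ≈ ln(R0)/T = ln(1.013)/1.95656… = 0.0066… → 0.007

0.007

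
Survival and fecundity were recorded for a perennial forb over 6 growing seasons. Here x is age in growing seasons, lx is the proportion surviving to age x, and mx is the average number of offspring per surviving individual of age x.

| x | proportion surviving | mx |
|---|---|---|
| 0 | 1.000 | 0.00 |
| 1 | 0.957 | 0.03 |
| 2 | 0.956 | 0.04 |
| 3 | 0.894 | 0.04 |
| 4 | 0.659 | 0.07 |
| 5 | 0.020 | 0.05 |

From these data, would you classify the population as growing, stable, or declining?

declining

R0 = Σ lx·mx = 0 + 0.02871 + 0.03824 + 0.03576 + 0.04613 + 0.001 = 0.14984
R0 < 1, so the population is declining.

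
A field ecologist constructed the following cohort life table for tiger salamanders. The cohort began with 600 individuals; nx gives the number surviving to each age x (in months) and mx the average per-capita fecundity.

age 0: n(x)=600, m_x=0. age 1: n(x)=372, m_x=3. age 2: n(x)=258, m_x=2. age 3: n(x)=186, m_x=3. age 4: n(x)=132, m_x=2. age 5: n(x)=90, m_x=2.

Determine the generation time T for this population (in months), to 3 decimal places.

2.194

lx = nx/n0 = nx/600: 1, 0.62, 0.43, 0.31, 0.22, 0.15
lx·mx: 0, 1.86, 0.86, 0.93, 0.44, 0.3 → R0 = 4.39
x·lx·mx: 0, 1.86, 1.72, 2.79, 1.76, 1.5 → Σ = 9.63
T = 9.63 / 4.39 = 2.193622… → 2.194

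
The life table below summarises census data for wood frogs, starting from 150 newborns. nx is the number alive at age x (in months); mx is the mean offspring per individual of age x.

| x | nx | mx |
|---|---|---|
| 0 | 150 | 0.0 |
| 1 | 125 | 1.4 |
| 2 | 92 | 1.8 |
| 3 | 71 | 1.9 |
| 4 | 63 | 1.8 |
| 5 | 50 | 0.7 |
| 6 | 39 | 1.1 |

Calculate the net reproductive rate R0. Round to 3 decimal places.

4.445

lx = nx/n0 = nx/150: 1, 0.83333…, 0.61333…, 0.47333…, 0.42, 0.33333…, 0.26
lx·mx by age: 0, 1.166667…, 1.104…, 0.899333…, 0.756, 0.233333…, 0.286
R0 = Σ lx·mx = 4.445333… → 4.445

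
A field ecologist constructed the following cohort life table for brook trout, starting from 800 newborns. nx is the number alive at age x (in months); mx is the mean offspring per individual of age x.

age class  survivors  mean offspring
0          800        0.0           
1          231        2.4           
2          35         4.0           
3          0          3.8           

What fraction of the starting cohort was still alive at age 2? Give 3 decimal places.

0.044

l_2 = n_2/n_0 = 35/800 = 0.04375 → 0.044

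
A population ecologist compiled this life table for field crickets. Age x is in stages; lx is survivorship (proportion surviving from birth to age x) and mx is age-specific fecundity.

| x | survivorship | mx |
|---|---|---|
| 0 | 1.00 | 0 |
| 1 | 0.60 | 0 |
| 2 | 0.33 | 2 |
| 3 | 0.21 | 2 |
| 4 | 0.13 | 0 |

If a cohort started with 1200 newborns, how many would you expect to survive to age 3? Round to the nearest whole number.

Expected survivors = N0 · l_3 = 1200 × 0.21 = 252 → 252

252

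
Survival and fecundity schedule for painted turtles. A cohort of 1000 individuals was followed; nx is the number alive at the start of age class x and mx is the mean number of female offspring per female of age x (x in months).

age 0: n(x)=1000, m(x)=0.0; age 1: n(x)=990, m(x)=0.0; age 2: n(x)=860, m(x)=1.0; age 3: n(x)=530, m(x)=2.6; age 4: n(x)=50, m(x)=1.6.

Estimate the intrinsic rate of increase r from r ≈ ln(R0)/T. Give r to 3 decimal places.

0.316

lx = nx/n0 = nx/1000: 1, 0.99, 0.86, 0.53, 0.05
R0 = Σ lx·mx = 0 + 0 + 0.86 + 1.378 + 0.08 = 2.318
Σ x·lx·mx = 6.174; T = 6.174/2.318 = 2.6635…
r ≈ ln(R0)/T = ln(2.318)/2.6635… = 0.31564… → 0.316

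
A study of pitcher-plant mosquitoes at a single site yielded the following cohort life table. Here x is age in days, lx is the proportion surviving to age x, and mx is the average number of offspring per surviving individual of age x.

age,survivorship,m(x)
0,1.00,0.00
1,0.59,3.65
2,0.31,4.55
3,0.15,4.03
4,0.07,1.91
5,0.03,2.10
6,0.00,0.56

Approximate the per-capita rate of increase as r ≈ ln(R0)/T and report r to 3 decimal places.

0.842

R0 = Σ lx·mx = 0 + 2.1535 + 1.4105 + 0.6045 + 0.1337 + 0.063 + 0 = 4.3652
Σ x·lx·mx = 7.6378; T = 7.6378/4.3652 = 1.7497…
r ≈ ln(R0)/T = ln(4.3652)/1.7497… = 0.84224… → 0.842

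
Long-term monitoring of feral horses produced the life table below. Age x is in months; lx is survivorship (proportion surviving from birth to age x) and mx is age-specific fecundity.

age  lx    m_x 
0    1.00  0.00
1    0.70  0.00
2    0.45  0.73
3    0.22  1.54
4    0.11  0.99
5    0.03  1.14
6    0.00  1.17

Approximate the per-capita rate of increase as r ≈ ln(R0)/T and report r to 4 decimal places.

-0.0747

R0 = Σ lx·mx = 0 + 0 + 0.3285 + 0.3388 + 0.1089 + 0.0342 + 0 = 0.8104
Σ x·lx·mx = 2.28; T = 2.28/0.8104 = 2.81343…
r ≈ ln(R0)/T = ln(0.8104)/2.81343… = -0.074723… → -0.0747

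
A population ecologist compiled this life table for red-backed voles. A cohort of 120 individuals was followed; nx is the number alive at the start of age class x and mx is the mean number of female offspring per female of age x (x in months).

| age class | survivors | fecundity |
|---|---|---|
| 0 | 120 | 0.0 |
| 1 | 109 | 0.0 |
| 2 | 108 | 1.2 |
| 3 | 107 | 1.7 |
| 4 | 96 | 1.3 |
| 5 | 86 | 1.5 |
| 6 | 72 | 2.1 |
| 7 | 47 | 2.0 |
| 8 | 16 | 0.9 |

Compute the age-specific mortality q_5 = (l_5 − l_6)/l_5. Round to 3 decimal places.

0.163

lx = nx/n0 = nx/120: 1, 0.90833…, 0.9, 0.89167…, 0.8, 0.71667…, 0.6, 0.39167…, 0.13333…
q_5 = (l_5 − l_6) / l_5 = (0.716667… − 0.6) / 0.716667…
     = 0.116667… / 0.716667… = 0.162791… → 0.163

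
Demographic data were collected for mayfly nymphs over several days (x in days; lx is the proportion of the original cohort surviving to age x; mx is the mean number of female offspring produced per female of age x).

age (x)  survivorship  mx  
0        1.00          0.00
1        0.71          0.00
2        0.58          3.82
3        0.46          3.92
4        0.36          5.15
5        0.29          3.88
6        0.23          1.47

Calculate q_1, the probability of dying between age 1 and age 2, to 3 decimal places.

0.183

q_1 = (l_1 − l_2) / l_1 = (0.71 − 0.58) / 0.71
     = 0.13 / 0.71 = 0.183099… → 0.183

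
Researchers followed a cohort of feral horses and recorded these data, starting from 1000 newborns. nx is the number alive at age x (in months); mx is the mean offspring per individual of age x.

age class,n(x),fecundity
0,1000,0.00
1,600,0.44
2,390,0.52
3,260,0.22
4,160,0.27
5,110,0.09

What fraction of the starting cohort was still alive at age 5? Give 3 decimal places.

0.110

l_5 = n_5/n_0 = 110/1000 = 0.11 → 0.110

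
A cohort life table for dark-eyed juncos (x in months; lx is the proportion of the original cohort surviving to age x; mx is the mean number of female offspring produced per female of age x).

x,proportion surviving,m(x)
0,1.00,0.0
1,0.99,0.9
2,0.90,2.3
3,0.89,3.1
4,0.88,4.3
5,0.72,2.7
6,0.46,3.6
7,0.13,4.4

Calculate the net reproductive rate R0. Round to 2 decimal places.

13.68

lx·mx by age: 0, 0.891, 2.07, 2.759, 3.784, 1.944, 1.656, 0.572
R0 = Σ lx·mx = 13.676 → 13.68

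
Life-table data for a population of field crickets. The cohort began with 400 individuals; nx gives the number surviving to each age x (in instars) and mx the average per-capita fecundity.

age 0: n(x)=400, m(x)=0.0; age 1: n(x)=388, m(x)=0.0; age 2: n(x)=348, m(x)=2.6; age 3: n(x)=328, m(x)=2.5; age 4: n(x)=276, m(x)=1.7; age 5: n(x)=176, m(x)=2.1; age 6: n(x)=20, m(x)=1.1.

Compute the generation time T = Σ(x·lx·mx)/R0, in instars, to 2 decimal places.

3.14

lx = nx/n0 = nx/400: 1, 0.97, 0.87, 0.82, 0.69, 0.44, 0.05
lx·mx: 0, 0, 2.262, 2.05, 1.173, 0.924, 0.055 → R0 = 6.464
x·lx·mx: 0, 0, 4.524, 6.15, 4.692, 4.62, 0.33 → Σ = 20.316
T = 20.316 / 6.464 = 3.142946… → 3.14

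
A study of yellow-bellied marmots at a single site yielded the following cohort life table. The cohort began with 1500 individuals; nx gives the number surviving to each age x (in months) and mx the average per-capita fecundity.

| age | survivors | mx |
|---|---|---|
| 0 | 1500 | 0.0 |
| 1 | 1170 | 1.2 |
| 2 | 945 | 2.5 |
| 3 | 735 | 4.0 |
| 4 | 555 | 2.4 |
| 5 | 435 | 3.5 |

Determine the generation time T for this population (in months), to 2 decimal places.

lx = nx/n0 = nx/1500: 1, 0.78, 0.63, 0.49, 0.37, 0.29
lx·mx: 0, 0.936, 1.575, 1.96, 0.888, 1.015 → R0 = 6.374
x·lx·mx: 0, 0.936, 3.15, 5.88, 3.552, 5.075 → Σ = 18.593
T = 18.593 / 6.374 = 2.917007… → 2.92

2.92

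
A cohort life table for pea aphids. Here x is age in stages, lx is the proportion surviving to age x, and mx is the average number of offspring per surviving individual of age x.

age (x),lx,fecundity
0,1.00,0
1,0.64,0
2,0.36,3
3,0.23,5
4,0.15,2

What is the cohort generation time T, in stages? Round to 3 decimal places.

lx·mx: 0, 0, 1.08, 1.15, 0.3 → R0 = 2.53
x·lx·mx: 0, 0, 2.16, 3.45, 1.2 → Σ = 6.81
T = 6.81 / 2.53 = 2.6917… → 2.692

2.692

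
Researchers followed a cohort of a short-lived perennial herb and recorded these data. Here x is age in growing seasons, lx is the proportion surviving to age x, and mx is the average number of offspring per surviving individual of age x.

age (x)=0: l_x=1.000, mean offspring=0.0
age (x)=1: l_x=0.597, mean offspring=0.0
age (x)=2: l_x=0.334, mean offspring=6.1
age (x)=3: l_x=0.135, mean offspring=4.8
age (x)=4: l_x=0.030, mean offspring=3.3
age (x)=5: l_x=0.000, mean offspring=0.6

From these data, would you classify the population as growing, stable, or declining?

R0 = Σ lx·mx = 0 + 0 + 2.0374 + 0.648 + 0.099 + 0 = 2.7844
R0 > 1, so the population is growing.

growing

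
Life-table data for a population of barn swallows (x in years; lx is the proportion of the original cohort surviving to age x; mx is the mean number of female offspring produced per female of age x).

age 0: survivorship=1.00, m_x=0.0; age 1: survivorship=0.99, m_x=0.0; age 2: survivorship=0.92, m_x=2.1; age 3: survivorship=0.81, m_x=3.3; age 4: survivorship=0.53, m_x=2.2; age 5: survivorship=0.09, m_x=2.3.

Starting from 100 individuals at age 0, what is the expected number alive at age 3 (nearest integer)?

81

Expected survivors = N0 · l_3 = 100 × 0.81 = 81 → 81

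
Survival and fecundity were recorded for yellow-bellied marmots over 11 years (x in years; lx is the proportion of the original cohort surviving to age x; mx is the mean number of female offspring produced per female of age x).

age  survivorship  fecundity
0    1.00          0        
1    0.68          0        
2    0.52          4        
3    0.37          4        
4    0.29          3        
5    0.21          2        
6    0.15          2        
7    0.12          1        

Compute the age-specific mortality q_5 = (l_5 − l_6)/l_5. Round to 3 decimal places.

q_5 = (l_5 − l_6) / l_5 = (0.21 − 0.15) / 0.21
     = 0.06 / 0.21 = 0.285714… → 0.286

0.286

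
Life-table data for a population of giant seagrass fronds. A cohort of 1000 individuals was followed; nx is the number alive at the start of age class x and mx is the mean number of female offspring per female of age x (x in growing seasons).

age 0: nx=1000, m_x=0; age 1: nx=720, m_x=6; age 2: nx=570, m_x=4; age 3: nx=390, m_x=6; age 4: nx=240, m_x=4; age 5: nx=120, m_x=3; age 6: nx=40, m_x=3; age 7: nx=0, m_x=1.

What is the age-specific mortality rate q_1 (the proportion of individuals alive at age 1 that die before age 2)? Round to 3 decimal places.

lx = nx/n0 = nx/1000: 1, 0.72, 0.57, 0.39, 0.24, 0.12, 0.04, 0
q_1 = (l_1 − l_2) / l_1 = (0.72 − 0.57) / 0.72
     = 0.15 / 0.72 = 0.208333… → 0.208

0.208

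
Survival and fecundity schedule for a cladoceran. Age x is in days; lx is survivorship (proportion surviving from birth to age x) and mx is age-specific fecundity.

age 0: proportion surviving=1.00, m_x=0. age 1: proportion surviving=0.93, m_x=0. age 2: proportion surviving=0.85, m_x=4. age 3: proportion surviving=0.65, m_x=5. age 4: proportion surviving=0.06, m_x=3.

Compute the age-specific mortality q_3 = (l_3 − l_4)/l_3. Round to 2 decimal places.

q_3 = (l_3 − l_4) / l_3 = (0.65 − 0.06) / 0.65
     = 0.59 / 0.65 = 0.907692… → 0.91

0.91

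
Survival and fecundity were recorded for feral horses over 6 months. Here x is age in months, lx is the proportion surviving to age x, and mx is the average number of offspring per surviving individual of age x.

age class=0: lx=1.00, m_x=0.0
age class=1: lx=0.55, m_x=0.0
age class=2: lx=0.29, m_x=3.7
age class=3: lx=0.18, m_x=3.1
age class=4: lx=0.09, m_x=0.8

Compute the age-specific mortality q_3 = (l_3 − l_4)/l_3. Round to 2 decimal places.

q_3 = (l_3 − l_4) / l_3 = (0.18 − 0.09) / 0.18
     = 0.09 / 0.18 = 0.5 → 0.50

0.50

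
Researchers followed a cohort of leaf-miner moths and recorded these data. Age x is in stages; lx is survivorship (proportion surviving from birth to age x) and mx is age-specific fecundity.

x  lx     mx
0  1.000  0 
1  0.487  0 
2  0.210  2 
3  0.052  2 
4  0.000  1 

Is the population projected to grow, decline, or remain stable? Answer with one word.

R0 = Σ lx·mx = 0 + 0 + 0.42 + 0.104 + 0 = 0.524
R0 < 1, so the population is declining.

declining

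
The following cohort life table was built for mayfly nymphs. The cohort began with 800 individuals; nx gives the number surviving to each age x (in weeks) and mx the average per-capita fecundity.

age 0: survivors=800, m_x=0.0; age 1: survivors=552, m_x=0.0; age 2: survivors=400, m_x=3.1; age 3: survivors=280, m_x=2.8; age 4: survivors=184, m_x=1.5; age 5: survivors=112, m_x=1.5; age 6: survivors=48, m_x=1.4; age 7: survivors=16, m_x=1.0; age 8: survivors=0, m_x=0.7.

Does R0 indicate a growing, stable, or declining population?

growing

lx = nx/n0 = nx/800: 1, 0.69, 0.5, 0.35, 0.23, 0.14, 0.06, 0.02, 0
R0 = Σ lx·mx = 0 + 0 + 1.55 + 0.98 + 0.345 + 0.21 + 0.084 + 0.02 + 0 = 3.189
R0 > 1, so the population is growing.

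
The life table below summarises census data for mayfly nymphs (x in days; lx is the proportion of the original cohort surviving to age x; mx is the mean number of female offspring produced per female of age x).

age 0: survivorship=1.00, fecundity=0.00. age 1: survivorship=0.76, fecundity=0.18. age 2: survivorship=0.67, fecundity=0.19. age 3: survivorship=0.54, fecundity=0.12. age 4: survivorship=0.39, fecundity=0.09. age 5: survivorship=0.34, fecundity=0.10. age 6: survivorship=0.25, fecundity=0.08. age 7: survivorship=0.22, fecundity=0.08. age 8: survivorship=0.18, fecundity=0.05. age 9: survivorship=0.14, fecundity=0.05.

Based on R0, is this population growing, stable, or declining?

declining

R0 = Σ lx·mx = 0 + 0.1368 + 0.1273 + 0.0648 + 0.0351 + 0.034 + 0.02 + 0.0176 + 0.009 + 0.007 = 0.4516
R0 < 1, so the population is declining.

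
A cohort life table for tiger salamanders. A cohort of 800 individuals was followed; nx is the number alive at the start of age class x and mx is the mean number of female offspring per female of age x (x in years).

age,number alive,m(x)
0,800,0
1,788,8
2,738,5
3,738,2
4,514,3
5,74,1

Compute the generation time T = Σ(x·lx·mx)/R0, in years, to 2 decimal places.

lx = nx/n0 = nx/800: 1, 0.985, 0.9225, 0.9225, 0.6425, 0.0925
lx·mx: 0, 7.88, 4.6125, 1.845, 1.9275, 0.0925 → R0 = 16.3575
x·lx·mx: 0, 7.88, 9.225, 5.535, 7.71, 0.4625 → Σ = 30.8125
T = 30.8125 / 16.3575 = 1.883692… → 1.88

1.88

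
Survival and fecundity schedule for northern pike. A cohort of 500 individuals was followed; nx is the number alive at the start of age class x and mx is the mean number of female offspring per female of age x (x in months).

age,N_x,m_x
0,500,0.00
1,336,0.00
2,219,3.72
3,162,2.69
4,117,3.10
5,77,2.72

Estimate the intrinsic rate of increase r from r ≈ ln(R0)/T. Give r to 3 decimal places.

lx = nx/n0 = nx/500: 1, 0.672, 0.438, 0.324, 0.234, 0.154
R0 = Σ lx·mx = 0 + 0 + 1.62936 + 0.87156 + 0.7254 + 0.41888 = 3.6452
Σ x·lx·mx = 10.8694; T = 10.8694/3.6452 = 2.98184…
r ≈ ln(R0)/T = ln(3.6452)/2.98184… = 0.43376… → 0.434

0.434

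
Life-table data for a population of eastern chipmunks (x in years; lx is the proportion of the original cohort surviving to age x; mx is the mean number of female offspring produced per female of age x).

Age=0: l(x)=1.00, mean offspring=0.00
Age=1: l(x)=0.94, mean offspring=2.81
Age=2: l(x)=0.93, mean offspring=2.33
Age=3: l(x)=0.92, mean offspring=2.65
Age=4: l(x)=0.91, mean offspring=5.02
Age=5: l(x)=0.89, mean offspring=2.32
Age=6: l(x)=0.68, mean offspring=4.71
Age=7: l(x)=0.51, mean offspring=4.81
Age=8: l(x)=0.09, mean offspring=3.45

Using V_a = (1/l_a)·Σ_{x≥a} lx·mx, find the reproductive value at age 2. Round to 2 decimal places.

lx·mx for x ≥ 2: 2.1669, 2.438, 4.5682, 2.0648, 3.2028, 2.4531, 0.3105 → sum = 17.2043
V_2 = 17.2043 / l_2 = 17.2043 / 0.93 = 18.499247… → 18.50

18.50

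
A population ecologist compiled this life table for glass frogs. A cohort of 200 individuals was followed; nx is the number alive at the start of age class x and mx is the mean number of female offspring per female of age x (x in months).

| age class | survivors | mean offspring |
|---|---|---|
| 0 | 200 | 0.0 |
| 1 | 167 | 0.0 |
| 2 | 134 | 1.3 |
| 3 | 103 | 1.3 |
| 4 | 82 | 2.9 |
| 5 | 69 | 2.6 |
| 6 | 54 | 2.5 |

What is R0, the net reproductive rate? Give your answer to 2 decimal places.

lx = nx/n0 = nx/200: 1, 0.835, 0.67, 0.515, 0.41, 0.345, 0.27
lx·mx by age: 0, 0, 0.871, 0.6695, 1.189, 0.897, 0.675
R0 = Σ lx·mx = 4.3015 → 4.30

4.30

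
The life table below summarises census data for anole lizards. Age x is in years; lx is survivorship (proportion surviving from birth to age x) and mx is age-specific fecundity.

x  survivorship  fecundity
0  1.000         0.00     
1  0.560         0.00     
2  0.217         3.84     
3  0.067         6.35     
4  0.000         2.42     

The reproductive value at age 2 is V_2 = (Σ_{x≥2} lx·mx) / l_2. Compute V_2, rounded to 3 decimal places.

lx·mx for x ≥ 2: 0.83328, 0.42545, 0 → sum = 1.25873
V_2 = 1.25873 / l_2 = 1.25873 / 0.217 = 5.800599… → 5.801

5.801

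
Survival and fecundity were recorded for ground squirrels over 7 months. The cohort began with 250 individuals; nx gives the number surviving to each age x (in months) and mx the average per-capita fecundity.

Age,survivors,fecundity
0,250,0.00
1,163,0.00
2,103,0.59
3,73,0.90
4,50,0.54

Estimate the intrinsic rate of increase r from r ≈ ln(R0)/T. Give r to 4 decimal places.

lx = nx/n0 = nx/250: 1, 0.652, 0.412, 0.292, 0.2
R0 = Σ lx·mx = 0 + 0 + 0.24308 + 0.2628 + 0.108 = 0.61388
Σ x·lx·mx = 1.70656; T = 1.70656/0.61388 = 2.77996…
r ≈ ln(R0)/T = ln(0.61388)/2.77996… = -0.175526… → -0.1755

-0.1755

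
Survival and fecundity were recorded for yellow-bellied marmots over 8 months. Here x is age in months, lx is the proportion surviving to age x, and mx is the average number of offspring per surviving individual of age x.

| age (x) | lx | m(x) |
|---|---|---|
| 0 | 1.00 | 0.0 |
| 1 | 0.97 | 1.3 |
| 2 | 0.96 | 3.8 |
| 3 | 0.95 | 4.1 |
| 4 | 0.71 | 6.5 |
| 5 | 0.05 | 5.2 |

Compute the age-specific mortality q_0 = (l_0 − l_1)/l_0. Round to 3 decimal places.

q_0 = (l_0 − l_1) / l_0 = (1 − 0.97) / 1
     = 0.03 / 1 = 0.03 → 0.030

0.030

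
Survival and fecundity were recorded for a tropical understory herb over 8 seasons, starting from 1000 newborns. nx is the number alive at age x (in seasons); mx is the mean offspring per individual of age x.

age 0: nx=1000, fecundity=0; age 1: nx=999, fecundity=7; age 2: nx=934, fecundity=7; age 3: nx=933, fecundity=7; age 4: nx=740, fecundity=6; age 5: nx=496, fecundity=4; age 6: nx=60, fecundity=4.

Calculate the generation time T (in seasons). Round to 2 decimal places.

2.57

lx = nx/n0 = nx/1000: 1, 0.999, 0.934, 0.933, 0.74, 0.496, 0.06
lx·mx: 0, 6.993, 6.538, 6.531, 4.44, 1.984, 0.24 → R0 = 26.726
x·lx·mx: 0, 6.993, 13.076, 19.593, 17.76, 9.92, 1.44 → Σ = 68.782
T = 68.782 / 26.726 = 2.573599… → 2.57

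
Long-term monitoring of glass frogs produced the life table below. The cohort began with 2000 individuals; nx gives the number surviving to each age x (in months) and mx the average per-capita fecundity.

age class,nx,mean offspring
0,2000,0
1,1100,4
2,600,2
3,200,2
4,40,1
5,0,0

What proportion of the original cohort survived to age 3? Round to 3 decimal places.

l_3 = n_3/n_0 = 200/2000 = 0.1 → 0.100

0.100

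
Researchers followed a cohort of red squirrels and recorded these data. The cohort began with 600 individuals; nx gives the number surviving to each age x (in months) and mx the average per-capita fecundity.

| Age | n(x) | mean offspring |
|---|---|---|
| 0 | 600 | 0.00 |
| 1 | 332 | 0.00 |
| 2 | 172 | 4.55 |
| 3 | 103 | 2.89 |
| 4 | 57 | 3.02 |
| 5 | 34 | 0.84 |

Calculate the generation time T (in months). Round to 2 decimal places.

lx = nx/n0 = nx/600: 1, 0.55333…, 0.28667…, 0.17167…, 0.095, 0.05667…
lx·mx: 0, 0, 1.304333…, 0.496117…, 0.2869, 0.0476… → R0 = 2.13495…
x·lx·mx: 0, 0, 2.608667…, 1.48835…, 1.1476, 0.238… → Σ = 5.482617…
T = 5.482617… / 2.13495… = 2.56803… → 2.57

2.57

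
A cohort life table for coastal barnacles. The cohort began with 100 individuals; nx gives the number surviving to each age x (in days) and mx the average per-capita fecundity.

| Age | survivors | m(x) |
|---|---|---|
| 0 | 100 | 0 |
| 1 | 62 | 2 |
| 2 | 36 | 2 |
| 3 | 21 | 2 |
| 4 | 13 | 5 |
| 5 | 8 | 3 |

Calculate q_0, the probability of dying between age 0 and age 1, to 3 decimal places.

lx = nx/n0 = nx/100: 1, 0.62, 0.36, 0.21, 0.13, 0.08
q_0 = (l_0 − l_1) / l_0 = (1 − 0.62) / 1
     = 0.38 / 1 = 0.38 → 0.380

0.380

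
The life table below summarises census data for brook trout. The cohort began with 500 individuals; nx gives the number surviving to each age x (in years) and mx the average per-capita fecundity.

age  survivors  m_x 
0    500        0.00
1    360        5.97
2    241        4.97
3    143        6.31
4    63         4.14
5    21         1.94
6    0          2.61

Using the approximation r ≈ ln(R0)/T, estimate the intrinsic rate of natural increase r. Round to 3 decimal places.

lx = nx/n0 = nx/500: 1, 0.72, 0.482, 0.286, 0.126, 0.042, 0
R0 = Σ lx·mx = 0 + 4.2984 + 2.39554 + 1.80466 + 0.52164 + 0.08148 + 0 = 9.10172
Σ x·lx·mx = 16.99742; T = 16.99742/9.10172 = 1.8675…
r ≈ ln(R0)/T = ln(9.10172)/1.8675… = 1.18258… → 1.183

1.183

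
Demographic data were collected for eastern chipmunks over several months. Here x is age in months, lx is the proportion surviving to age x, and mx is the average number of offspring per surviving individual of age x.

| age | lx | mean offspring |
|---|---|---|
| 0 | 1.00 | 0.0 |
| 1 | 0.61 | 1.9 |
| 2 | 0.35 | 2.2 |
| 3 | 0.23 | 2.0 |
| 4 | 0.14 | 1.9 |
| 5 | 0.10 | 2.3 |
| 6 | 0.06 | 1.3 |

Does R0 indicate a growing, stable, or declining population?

R0 = Σ lx·mx = 0 + 1.159 + 0.77 + 0.46 + 0.266 + 0.23 + 0.078 = 2.963
R0 > 1, so the population is growing.

growing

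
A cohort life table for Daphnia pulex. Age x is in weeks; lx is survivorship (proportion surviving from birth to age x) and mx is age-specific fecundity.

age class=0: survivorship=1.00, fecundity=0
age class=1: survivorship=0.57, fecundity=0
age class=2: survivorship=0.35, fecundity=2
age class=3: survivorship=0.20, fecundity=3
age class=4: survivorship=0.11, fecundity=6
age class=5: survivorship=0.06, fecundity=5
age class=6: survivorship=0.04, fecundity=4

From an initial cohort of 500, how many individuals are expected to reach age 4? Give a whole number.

55

Expected survivors = N0 · l_4 = 500 × 0.11 = 55 → 55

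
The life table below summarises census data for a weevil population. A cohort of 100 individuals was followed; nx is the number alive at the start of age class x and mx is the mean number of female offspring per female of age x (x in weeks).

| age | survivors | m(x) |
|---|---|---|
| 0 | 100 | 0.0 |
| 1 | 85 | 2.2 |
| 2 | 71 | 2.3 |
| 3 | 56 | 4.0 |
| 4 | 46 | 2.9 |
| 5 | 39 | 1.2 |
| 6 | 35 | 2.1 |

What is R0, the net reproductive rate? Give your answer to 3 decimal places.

8.280

lx = nx/n0 = nx/100: 1, 0.85, 0.71, 0.56, 0.46, 0.39, 0.35
lx·mx by age: 0, 1.87, 1.633, 2.24, 1.334, 0.468, 0.735
R0 = Σ lx·mx = 8.28 → 8.280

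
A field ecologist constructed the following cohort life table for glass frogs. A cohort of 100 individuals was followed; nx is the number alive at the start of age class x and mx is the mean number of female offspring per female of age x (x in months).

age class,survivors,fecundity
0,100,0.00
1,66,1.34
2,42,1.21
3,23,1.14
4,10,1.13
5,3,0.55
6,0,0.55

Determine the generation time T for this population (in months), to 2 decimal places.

lx = nx/n0 = nx/100: 1, 0.66, 0.42, 0.23, 0.1, 0.03, 0
lx·mx: 0, 0.8844, 0.5082, 0.2622, 0.113, 0.0165, 0 → R0 = 1.7843
x·lx·mx: 0, 0.8844, 1.0164, 0.7866, 0.452, 0.0825, 0 → Σ = 3.2219
T = 3.2219 / 1.7843 = 1.805694… → 1.81

1.81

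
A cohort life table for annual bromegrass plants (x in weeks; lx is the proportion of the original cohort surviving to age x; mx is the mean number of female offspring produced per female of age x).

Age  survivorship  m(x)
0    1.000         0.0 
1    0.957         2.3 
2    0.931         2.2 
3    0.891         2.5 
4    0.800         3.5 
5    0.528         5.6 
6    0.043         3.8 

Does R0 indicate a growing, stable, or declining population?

growing

R0 = Σ lx·mx = 0 + 2.2011 + 2.0482 + 2.2275 + 2.8 + 2.9568 + 0.1634 = 12.397
R0 > 1, so the population is growing.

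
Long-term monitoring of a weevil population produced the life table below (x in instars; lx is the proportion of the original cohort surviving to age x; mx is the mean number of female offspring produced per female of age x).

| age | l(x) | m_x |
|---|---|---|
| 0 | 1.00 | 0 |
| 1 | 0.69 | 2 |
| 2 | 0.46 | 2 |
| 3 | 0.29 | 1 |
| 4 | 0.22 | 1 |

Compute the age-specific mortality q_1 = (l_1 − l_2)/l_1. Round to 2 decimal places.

0.33

q_1 = (l_1 − l_2) / l_1 = (0.69 − 0.46) / 0.69
     = 0.23 / 0.69 = 0.333333… → 0.33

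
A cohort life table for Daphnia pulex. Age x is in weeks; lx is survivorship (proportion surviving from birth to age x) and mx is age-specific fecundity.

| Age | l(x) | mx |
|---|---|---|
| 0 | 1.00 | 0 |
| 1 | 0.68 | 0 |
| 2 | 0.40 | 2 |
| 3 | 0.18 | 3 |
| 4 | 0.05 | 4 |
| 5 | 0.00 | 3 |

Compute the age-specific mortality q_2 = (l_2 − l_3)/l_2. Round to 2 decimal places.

q_2 = (l_2 − l_3) / l_2 = (0.4 − 0.18) / 0.4
     = 0.22 / 0.4 = 0.55 → 0.55

0.55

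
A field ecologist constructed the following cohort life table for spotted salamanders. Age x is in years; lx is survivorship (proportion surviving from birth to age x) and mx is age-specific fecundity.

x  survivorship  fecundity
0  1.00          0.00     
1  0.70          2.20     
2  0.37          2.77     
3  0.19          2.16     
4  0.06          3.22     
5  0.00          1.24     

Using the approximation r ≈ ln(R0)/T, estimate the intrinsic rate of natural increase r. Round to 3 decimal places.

R0 = Σ lx·mx = 0 + 1.54 + 1.0249 + 0.4104 + 0.1932 + 0 = 3.1685
Σ x·lx·mx = 5.5938; T = 5.5938/3.1685 = 1.76544…
r ≈ ln(R0)/T = ln(3.1685)/1.76544… = 0.65324… → 0.653

0.653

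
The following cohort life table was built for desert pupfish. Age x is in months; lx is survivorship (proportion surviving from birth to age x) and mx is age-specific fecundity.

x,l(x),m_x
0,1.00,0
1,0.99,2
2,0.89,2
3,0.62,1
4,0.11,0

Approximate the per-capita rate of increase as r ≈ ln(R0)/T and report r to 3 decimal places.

R0 = Σ lx·mx = 0 + 1.98 + 1.78 + 0.62 + 0 = 4.38
Σ x·lx·mx = 7.4; T = 7.4/4.38 = 1.6895…
r ≈ ln(R0)/T = ln(4.38)/1.6895… = 0.87425… → 0.874

0.874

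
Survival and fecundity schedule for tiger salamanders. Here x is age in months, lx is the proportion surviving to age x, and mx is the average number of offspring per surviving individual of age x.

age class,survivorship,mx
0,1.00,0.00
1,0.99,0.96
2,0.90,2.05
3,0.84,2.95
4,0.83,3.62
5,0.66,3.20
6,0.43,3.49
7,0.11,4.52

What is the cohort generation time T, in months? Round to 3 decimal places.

3.805

lx·mx: 0, 0.9504, 1.845, 2.478, 3.0046, 2.112, 1.5007, 0.4972 → R0 = 12.3879
x·lx·mx: 0, 0.9504, 3.69, 7.434, 12.0184, 10.56, 9.0042, 3.4804 → Σ = 47.1374
T = 47.1374 / 12.3879 = 3.805116… → 3.805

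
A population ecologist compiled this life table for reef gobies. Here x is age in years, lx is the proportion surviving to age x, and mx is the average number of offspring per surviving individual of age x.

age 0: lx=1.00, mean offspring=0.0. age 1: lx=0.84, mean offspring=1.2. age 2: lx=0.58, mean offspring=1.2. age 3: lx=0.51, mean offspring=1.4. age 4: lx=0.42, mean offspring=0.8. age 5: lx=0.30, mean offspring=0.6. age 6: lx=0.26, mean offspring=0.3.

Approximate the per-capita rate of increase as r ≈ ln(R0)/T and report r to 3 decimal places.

R0 = Σ lx·mx = 0 + 1.008 + 0.696 + 0.714 + 0.336 + 0.18 + 0.078 = 3.012
Σ x·lx·mx = 7.254; T = 7.254/3.012 = 2.40837…
r ≈ ln(R0)/T = ln(3.012)/2.40837… = 0.45782… → 0.458

0.458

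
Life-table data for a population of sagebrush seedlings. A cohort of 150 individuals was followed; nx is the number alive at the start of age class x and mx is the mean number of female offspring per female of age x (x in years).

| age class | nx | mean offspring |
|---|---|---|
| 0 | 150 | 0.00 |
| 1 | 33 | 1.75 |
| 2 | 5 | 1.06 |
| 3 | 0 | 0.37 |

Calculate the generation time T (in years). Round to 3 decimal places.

lx = nx/n0 = nx/150: 1, 0.22, 0.03333…, 0
lx·mx: 0, 0.385, 0.035333…, 0 → R0 = 0.420333…
x·lx·mx: 0, 0.385, 0.070667…, 0 → Σ = 0.455667…
T = 0.455667… / 0.420333… = 1.08406… → 1.084

1.084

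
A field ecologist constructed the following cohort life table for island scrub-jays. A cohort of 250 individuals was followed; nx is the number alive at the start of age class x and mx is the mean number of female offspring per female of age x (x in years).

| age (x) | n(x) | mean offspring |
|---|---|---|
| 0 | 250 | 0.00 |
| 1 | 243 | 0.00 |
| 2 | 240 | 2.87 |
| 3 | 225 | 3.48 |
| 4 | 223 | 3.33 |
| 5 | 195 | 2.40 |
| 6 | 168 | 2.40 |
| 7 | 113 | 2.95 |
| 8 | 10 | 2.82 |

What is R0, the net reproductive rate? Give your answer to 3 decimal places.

lx = nx/n0 = nx/250: 1, 0.972, 0.96, 0.9, 0.892, 0.78, 0.672, 0.452, 0.04
lx·mx by age: 0, 0, 2.7552, 3.132, 2.97036, 1.872, 1.6128, 1.3334, 0.1128
R0 = Σ lx·mx = 13.78856 → 13.789

13.789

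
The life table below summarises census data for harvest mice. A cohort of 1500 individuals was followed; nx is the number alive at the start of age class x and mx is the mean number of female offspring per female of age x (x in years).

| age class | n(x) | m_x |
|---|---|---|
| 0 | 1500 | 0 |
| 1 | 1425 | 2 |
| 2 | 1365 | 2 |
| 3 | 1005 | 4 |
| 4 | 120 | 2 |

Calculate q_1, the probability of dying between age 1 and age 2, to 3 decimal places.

lx = nx/n0 = nx/1500: 1, 0.95, 0.91, 0.67, 0.08
q_1 = (l_1 − l_2) / l_1 = (0.95 − 0.91) / 0.95
     = 0.04 / 0.95 = 0.042105… → 0.042

0.042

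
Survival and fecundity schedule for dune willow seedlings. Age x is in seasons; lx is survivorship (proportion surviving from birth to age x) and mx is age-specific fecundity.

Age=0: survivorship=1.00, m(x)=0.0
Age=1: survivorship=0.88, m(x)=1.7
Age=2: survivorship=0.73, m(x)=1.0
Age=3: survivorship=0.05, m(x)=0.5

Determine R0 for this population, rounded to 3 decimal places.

2.251

lx·mx by age: 0, 1.496, 0.73, 0.025
R0 = Σ lx·mx = 2.251 → 2.251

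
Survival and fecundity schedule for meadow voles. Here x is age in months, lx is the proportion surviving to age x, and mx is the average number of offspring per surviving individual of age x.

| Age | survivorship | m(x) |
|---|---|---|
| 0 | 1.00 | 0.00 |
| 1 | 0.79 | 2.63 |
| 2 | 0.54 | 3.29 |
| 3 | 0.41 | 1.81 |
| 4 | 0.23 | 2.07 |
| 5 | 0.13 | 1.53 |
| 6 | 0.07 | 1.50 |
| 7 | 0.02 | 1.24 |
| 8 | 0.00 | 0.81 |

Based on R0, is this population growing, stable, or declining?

R0 = Σ lx·mx = 0 + 2.0777 + 1.7766 + 0.7421 + 0.4761 + 0.1989 + 0.105 + 0.0248 + 0 = 5.4012
R0 > 1, so the population is growing.

growing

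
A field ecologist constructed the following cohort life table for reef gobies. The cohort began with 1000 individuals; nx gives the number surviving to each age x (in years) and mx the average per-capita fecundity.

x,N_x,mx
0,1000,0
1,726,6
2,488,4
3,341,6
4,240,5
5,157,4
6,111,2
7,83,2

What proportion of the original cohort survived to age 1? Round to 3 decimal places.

l_1 = n_1/n_0 = 726/1000 = 0.726 → 0.726

0.726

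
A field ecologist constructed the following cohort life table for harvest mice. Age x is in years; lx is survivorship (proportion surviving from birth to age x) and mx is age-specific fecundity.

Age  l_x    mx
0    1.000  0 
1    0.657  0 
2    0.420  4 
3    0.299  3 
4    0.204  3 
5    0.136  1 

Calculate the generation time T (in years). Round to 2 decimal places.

lx·mx: 0, 0, 1.68, 0.897, 0.612, 0.136 → R0 = 3.325
x·lx·mx: 0, 0, 3.36, 2.691, 2.448, 0.68 → Σ = 9.179
T = 9.179 / 3.325 = 2.760602… → 2.76

2.76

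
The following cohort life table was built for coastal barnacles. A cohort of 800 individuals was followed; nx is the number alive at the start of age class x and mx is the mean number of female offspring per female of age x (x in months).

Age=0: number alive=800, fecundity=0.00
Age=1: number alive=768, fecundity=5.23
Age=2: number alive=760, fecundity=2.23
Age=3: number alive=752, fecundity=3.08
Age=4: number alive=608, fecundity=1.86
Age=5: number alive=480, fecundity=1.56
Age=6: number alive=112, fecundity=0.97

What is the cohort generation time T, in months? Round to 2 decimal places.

lx = nx/n0 = nx/800: 1, 0.96, 0.95, 0.94, 0.76, 0.6, 0.14
lx·mx: 0, 5.0208, 2.1185, 2.8952, 1.4136, 0.936, 0.1358 → R0 = 12.5199
x·lx·mx: 0, 5.0208, 4.237, 8.6856, 5.6544, 4.68, 0.8148 → Σ = 29.0926
T = 29.0926 / 12.5199 = 2.323709… → 2.32

2.32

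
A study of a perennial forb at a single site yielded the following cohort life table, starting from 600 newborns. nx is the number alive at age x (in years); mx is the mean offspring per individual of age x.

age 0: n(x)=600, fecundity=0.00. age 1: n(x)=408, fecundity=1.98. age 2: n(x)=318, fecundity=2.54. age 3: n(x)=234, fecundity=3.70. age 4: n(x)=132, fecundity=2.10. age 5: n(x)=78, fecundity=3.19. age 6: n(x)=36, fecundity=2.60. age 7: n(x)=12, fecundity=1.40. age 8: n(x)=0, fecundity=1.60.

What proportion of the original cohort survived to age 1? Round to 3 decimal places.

l_1 = n_1/n_0 = 408/600 = 0.68 → 0.680

0.680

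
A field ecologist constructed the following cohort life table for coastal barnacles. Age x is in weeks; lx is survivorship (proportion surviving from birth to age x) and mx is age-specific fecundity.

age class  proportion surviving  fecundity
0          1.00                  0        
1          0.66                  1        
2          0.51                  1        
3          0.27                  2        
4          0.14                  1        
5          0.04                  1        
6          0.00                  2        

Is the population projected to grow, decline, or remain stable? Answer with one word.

R0 = Σ lx·mx = 0 + 0.66 + 0.51 + 0.54 + 0.14 + 0.04 + 0 = 1.89
R0 > 1, so the population is growing.

growing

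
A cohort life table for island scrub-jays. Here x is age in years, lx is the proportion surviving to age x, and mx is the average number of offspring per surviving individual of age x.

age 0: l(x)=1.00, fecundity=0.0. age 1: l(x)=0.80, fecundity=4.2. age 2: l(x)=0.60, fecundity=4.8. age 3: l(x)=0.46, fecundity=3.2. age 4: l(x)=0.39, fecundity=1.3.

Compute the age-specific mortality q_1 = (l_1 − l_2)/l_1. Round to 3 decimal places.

q_1 = (l_1 − l_2) / l_1 = (0.8 − 0.6) / 0.8
     = 0.2 / 0.8 = 0.25 → 0.250

0.250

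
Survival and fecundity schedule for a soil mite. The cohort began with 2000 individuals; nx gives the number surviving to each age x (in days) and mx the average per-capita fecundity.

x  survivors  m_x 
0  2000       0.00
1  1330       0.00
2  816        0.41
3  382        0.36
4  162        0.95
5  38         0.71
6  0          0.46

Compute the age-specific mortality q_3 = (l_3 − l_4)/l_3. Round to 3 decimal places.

0.576

lx = nx/n0 = nx/2000: 1, 0.665, 0.408, 0.191, 0.081, 0.019, 0
q_3 = (l_3 − l_4) / l_3 = (0.191 − 0.081) / 0.191
     = 0.11 / 0.191 = 0.575916… → 0.576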